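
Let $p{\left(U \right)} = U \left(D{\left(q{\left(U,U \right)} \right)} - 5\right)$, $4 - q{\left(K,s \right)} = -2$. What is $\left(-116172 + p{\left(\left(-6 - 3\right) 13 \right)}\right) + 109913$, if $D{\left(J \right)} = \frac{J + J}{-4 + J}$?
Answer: $-6376$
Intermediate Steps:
$q{\left(K,s \right)} = 6$ ($q{\left(K,s \right)} = 4 - -2 = 4 + 2 = 6$)
$D{\left(J \right)} = \frac{2 J}{-4 + J}$
$p{\left(U \right)} = U$ ($p{\left(U \right)} = U \left(2 \cdot 6 \frac{1}{-4 + 6} - 5\right) = U \left(2 \cdot 6 \cdot \frac{1}{2} - 5\right) = U \left(6 - 5\right) = U 1 = U$)
$\left(-116172 + p{\left(\left(-6 - 3\right) 13 \right)}\right) + 109913 = \left(-116172 + \left(-6 - 3\right) 13\right) + 109913 = \left(-116172 - 117\right) + 109913 = -116289 + 109913 = -6376$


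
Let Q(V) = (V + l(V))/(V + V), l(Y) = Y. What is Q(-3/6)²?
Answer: 1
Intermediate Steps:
Q(V) = 1 (Q(V) = (V + V)/(V + V) = (2*V)/((2*V)) = (2*V)*(1/(2*V)) = 1)
Q(-3/6)² = 1² = 1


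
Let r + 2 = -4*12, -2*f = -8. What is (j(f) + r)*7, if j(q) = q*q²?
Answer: 98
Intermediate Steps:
f = 4 (f = -½*(-8) = 4)
j(q) = q³
r = -50 (r = -2 - 4*12 = -2 - 48 = -50)
(j(f) + r)*7 = (4³ - 50)*7 = (64 - 50)*7 = 14*7 = 98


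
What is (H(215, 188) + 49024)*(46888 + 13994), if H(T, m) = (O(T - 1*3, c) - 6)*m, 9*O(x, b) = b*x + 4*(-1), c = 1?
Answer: 9541589392/3 ≈ 3.1805e+9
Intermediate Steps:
O(x, b) = -4/9 + b*x/9 (O(x, b) = (b*x + 4*(-1))/9 = (b*x - 4)/9 = (-4 + b*x)/9 = -4/9 + b*x/9)
H(T, m) = m*(-61/9 + T/9) (H(T, m) = ((-4/9 + (⅑)*1*(T - 1*3)) - 6)*m = ((-4/9 + (⅑)*1*(T - 3)) - 6)*m = ((-4/9 + (⅑)*1*(-3 + T)) - 6)*m = ((-4/9 + (-⅓ + T/9)) - 6)*m = ((-7/9 + T/9) - 6)*m = (-61/9 + T/9)*m = m*(-61/9 + T/9))
(H(215, 188) + 49024)*(46888 + 13994) = ((⅑)*188*(-61 + 215) + 49024)*(46888 + 13994) = ((⅑)*188*154 + 49024)*60882 = (28952/9 + 49024)*60882 = (470168/9)*60882 = 9541589392/3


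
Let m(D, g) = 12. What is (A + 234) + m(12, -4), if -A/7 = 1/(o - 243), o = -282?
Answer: 18451/75 ≈ 246.01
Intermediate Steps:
A = 1/75 (A = -7/(-282 - 243) = -7/(-525) = -7*(-1/525) = 1/75 ≈ 0.013333)
(A + 234) + m(12, -4) = (1/75 + 234) + 12 = 17551/75 + 12 = 18451/75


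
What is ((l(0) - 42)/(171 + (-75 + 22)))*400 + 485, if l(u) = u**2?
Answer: 20215/59 ≈ 342.63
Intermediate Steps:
((l(0) - 42)/(171 + (-75 + 22)))*400 + 485 = ((0**2 - 42)/(171 + (-75 + 22)))*400 + 485 = ((0 - 42)/(171 - 53))*400 + 485 = -42/118*400 + 485 = -42*1/118*400 + 485 = -21/59*400 + 485 = -8400/59 + 485 = 20215/59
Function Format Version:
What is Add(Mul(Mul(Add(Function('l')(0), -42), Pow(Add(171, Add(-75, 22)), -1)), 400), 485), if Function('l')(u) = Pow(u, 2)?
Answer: Rational(20215, 59) ≈ 342.63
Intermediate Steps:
Add(Mul(Mul(Add(Function('l')(0), -42), Pow(Add(171, Add(-75, 22)), -1)), 400), 485) = Add(Mul(Mul(Add(Pow(0, 2), -42), Pow(Add(171, Add(-75, 22)), -1)), 400), 485) = Add(Mul(Mul(Add(0, -42), Pow(Add(171, -53), -1)), 400), 485) = Add(Mul(Mul(-42, Pow(118, -1)), 400), 485) = Add(Mul(Mul(-42, Rational(1, 118)), 400), 485) = Add(Mul(Rational(-21, 59), 400), 485) = Add(Rational(-8400, 59), 485) = Rational(20215, 59)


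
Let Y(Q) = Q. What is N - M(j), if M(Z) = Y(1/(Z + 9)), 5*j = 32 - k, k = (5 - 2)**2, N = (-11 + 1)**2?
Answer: 6795/68 ≈ 99.927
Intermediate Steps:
N = 100 (N = (-10)**2 = 100)
k = 9 (k = 3**2 = 9)
j = 23/5 (j = (32 - 1*9)/5 = (32 - 9)/5 = (1/5)*23 = 23/5 ≈ 4.6000)
M(Z) = 1/(9 + Z) (M(Z) = 1/(Z + 9) = 1/(9 + Z))
N - M(j) = 100 - 1/(9 + 23/5) = 100 - 1/68/5 = 100 - 1*5/68 = 100 - 5/68 = 6795/68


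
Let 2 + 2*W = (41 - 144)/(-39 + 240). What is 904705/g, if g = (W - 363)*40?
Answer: -36369141/585724 ≈ -62.093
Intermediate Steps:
W = -505/402 (W = -1 + ((41 - 144)/(-39 + 240))/2 = -1 + (-103/201)/2 = -1 + (-103*1/201)/2 = -1 + (½)*(-103/201) = -1 - 103/402 = -505/402 ≈ -1.2562)
g = -2928620/201 (g = (-505/402 - 363)*40 = -146431/402*40 = -2928620/201 ≈ -14570.)
904705/g = 904705/(-2928620/201) = 904705*(-201/2928620) = -36369141/585724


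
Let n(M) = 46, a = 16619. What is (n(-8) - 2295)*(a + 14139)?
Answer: -69174742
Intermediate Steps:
(n(-8) - 2295)*(a + 14139) = (46 - 2295)*(16619 + 14139) = -2249*30758 = -69174742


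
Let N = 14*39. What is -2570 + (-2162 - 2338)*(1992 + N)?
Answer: -11423570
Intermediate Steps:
N = 546
-2570 + (-2162 - 2338)*(1992 + N) = -2570 + (-2162 - 2338)*(1992 + 546) = -2570 - 4500*2538 = -2570 - 11421000 = -11423570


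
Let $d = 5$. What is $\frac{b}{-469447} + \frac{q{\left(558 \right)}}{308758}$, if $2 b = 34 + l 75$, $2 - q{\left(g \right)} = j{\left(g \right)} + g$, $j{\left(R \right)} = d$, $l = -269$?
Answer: $\frac{129363076}{6588432583} \approx 0.019635$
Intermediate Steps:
$j{\left(R \right)} = 5$
$q{\left(g \right)} = -3 - g$ ($q{\left(g \right)} = 2 - \left(5 + g\right) = -3 - g$)
$b = - \frac{20141}{2}$ ($b = \frac{34 - 20175}{2} = \frac{1}{2} \left(-20141\right) = - \frac{20141}{2} \approx -10071.0$)
$\frac{b}{-469447} + \frac{q{\left(558 \right)}}{308758} = - \frac{20141}{2 \left(-469447\right)} + \frac{-3 - 558}{308758} = \left(- \frac{20141}{2}\right) \left(- \frac{1}{469447}\right) + \left(-3 - 558\right) \frac{1}{308758} = \frac{1831}{85354} - \frac{561}{308758} = \frac{129363076}{6588432583}$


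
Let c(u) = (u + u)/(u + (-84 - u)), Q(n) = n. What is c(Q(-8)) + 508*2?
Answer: 21340/21 ≈ 1016.2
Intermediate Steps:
c(u) = -u/42 (c(u) = (2*u)/(-84) = (2*u)*(-1/84) = -u/42)
c(Q(-8)) + 508*2 = -1/42*(-8) + 508*2 = 4/21 + 1016 = 21340/21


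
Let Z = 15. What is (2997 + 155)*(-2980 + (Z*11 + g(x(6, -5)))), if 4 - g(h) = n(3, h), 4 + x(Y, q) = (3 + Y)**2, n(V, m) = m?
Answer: -9102976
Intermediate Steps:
x(Y, q) = -4 + (3 + Y)**2
g(h) = 4 - h
(2997 + 155)*(-2980 + (Z*11 + g(x(6, -5)))) = (2997 + 155)*(-2980 + (15*11 + (4 - (-4 + (3 + 6)**2)))) = 3152*(-2980 + (165 + (4 - (-4 + 9**2)))) = 3152*(-2980 + (165 + (4 - (-4 + 81)))) = 3152*(-2980 + (165 + (4 - 1*77))) = 3152*(-2980 + (165 + (4 - 77))) = 3152*(-2980 + (165 - 73)) = 3152*(-2980 + 92) = 3152*(-2888) = -9102976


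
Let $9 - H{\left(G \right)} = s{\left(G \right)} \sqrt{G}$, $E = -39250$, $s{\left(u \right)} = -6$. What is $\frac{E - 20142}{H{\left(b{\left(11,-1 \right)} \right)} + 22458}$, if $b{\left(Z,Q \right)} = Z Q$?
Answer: $- \frac{444786688}{168255495} + \frac{118784 i \sqrt{11}}{168255495} \approx -2.6435 + 0.0023414 i$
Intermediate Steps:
$b{\left(Z,Q \right)} = Q Z$
$H{\left(G \right)} = 9 + 6 \sqrt{G}$ ($H{\left(G \right)} = 9 - - 6 \sqrt{G} = 9 + 6 \sqrt{G}$)
$\frac{E - 20142}{H{\left(b{\left(11,-1 \right)} \right)} + 22458} = \frac{-39250 - 20142}{\left(9 + 6 \sqrt{\left(-1\right) 11}\right) + 22458} = - \frac{59392}{\left(9 + 6 \sqrt{-11}\right) + 22458} = - \frac{59392}{\left(9 + 6 i \sqrt{11}\right) + 22458} = - \frac{59392}{22467 + 6 i \sqrt{11}}$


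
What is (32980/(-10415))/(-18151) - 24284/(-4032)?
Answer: 32791750373/5444428752 ≈ 6.0230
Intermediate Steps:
(32980/(-10415))/(-18151) - 24284/(-4032) = (32980*(-1/10415))*(-1/18151) - 24284*(-1/4032) = -6596/2083*(-1/18151) + 6071/1008 = 6596/37808533 + 6071/1008 = 32791750373/5444428752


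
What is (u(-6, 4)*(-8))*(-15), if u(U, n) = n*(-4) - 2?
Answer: -2160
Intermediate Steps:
u(U, n) = -2 - 4*n (u(U, n) = -4*n - 2 = -2 - 4*n)
(u(-6, 4)*(-8))*(-15) = ((-2 - 4*4)*(-8))*(-15) = ((-2 - 16)*(-8))*(-15) = -18*(-8)*(-15) = 144*(-15) = -2160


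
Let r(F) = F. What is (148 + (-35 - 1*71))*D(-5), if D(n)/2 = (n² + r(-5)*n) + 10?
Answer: 5040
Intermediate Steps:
D(n) = 20 - 10*n + 2*n² (D(n) = 2*((n² - 5*n) + 10) = 2*(10 + n² - 5*n) = 20 - 10*n + 2*n²)
(148 + (-35 - 1*71))*D(-5) = (148 + (-35 - 1*71))*(20 - 10*(-5) + 2*(-5)²) = (148 + (-35 - 71))*(20 + 50 + 2*25) = (148 - 106)*(20 + 50 + 50) = 42*120 = 5040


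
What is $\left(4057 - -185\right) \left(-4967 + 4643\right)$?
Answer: $-1374408$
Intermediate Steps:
$\left(4057 - -185\right) \left(-4967 + 4643\right) = \left(4057 + 185\right) \left(-324\right) = 4242 \left(-324\right) = -1374408$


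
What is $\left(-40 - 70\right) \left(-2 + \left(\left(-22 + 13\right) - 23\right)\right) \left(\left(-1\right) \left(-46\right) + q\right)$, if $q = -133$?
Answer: $-325380$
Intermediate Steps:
$\left(-40 - 70\right) \left(-2 + \left(\left(-22 + 13\right) - 23\right)\right) \left(\left(-1\right) \left(-46\right) + q\right) = \left(-40 - 70\right) \left(-2 + \left(\left(-22 + 13\right) - 23\right)\right) \left(\left(-1\right) \left(-46\right) - 133\right) = - 110 \left(-2 - 32\right) \left(46 - 133\right) = - 110 \left(-2 - 32\right) \left(-87\right) = \left(-110\right) \left(-34\right) \left(-87\right) = 3740 \left(-87\right) = -325380$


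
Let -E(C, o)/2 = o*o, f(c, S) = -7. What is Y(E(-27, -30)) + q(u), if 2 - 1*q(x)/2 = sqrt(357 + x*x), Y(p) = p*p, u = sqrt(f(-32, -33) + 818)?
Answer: 3240004 - 8*sqrt(73) ≈ 3.2399e+6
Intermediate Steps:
E(C, o) = -2*o**2 (E(C, o) = -2*o*o = -2*o**2)
u = sqrt(811) (u = sqrt(-7 + 818) = sqrt(811) ≈ 28.478)
Y(p) = p**2
q(x) = 4 - 2*sqrt(357 + x**2) (q(x) = 4 - 2*sqrt(357 + x*x) = 4 - 2*sqrt(357 + x**2))
Y(E(-27, -30)) + q(u) = (-2*(-30)**2)**2 + (4 - 2*sqrt(357 + (sqrt(811))**2)) = (-2*900)**2 + (4 - 2*sqrt(357 + 811)) = (-1800)**2 + (4 - 8*sqrt(73)) = 3240000 + (4 - 8*sqrt(73)) = 3240004 - 8*sqrt(73)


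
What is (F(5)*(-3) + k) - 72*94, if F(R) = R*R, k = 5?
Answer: -6838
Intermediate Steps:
F(R) = R²
(F(5)*(-3) + k) - 72*94 = (5²*(-3) + 5) - 72*94 = (25*(-3) + 5) - 6768 = (-75 + 5) - 6768 = -70 - 6768 = -6838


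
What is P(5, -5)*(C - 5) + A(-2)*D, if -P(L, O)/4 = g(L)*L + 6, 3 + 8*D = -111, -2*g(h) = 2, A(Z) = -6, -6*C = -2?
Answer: 625/6 ≈ 104.17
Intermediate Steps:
C = ⅓ (C = -⅙*(-2) = ⅓ ≈ 0.33333)
g(h) = -1 (g(h) = -½*2 = -1)
D = -57/4 (D = -3/8 + (⅛)*(-111) = -3/8 - 111/8 = -57/4 ≈ -14.250)
P(L, O) = -24 + 4*L (P(L, O) = -4*(-L + 6) = -4*(6 - L) = -24 + 4*L)
P(5, -5)*(C - 5) + A(-2)*D = (-24 + 4*5)*(⅓ - 5) - 6*(-57/4) = (-24 + 20)*(-14/3) + 171/2 = -4*(-14/3) + 171/2 = 56/3 + 171/2 = 625/6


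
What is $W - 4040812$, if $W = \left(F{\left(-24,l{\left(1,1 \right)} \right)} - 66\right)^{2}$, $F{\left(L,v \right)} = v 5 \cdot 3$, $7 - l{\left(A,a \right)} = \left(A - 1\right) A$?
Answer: $-4039291$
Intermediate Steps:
$l{\left(A,a \right)} = 7 - A \left(-1 + A\right)$ ($l{\left(A,a \right)} = 7 - \left(A - 1\right) A = 7 - \left(-1 + A\right) A = 7 - A \left(-1 + A\right)$)
$F{\left(L,v \right)} = 15 v$ ($F{\left(L,v \right)} = 5 v 3 = 15 v$)
$W = 1521$ ($W = \left(15 \left(7 + 1 - 1^{2}\right) - 66\right)^{2} = \left(15 \left(7 + 1 - 1\right) + \left(\left(45 - 6\right) - 105\right)\right)^{2} = \left(15 \left(7 + 1 - 1\right) + \left(39 - 105\right)\right)^{2} = \left(15 \cdot 7 - 66\right)^{2} = \left(105 - 66\right)^{2} = 39^{2} = 1521$)
$W - 4040812 = 1521 - 4040812 = -4039291$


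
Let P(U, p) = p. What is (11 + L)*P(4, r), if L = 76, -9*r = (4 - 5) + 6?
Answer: -145/3 ≈ -48.333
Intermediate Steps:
r = -5/9 (r = -((4 - 5) + 6)/9 = -(-1 + 6)/9 = -1/9*5 = -5/9 ≈ -0.55556)
(11 + L)*P(4, r) = (11 + 76)*(-5/9) = 87*(-5/9) = -145/3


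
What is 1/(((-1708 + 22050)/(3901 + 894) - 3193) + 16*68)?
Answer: -685/1439019 ≈ -0.00047602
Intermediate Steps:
1/(((-1708 + 22050)/(3901 + 894) - 3193) + 16*68) = 1/((20342/4795 - 3193) + 1088) = 1/((20342*(1/4795) - 3193) + 1088) = 1/((2906/685 - 3193) + 1088) = 1/(-2184299/685 + 1088) = 1/(-1439019/685) = -685/1439019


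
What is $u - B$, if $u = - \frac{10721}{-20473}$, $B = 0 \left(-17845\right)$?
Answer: $\frac{10721}{20473} \approx 0.52367$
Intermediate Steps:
$B = 0$
$u = \frac{10721}{20473}$ ($u = \left(-10721\right) \left(- \frac{1}{20473}\right) = \frac{10721}{20473} \approx 0.52367$)
$u - B = \frac{10721}{20473} - 0 = \frac{10721}{20473} + 0 = \frac{10721}{20473}$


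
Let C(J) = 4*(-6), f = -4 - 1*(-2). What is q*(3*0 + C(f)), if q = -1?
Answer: 24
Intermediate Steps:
f = -2 (f = -4 + 2 = -2)
C(J) = -24
q*(3*0 + C(f)) = -(3*0 - 24) = -(0 - 24) = -1*(-24) = 24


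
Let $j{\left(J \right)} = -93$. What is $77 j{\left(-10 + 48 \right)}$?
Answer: $-7161$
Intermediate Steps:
$77 j{\left(-10 + 48 \right)} = 77 \left(-93\right) = -7161$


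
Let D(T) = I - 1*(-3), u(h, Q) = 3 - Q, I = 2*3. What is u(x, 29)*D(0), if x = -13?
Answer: -234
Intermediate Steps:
I = 6
D(T) = 9 (D(T) = 6 - 1*(-3) = 6 + 3 = 9)
u(x, 29)*D(0) = (3 - 1*29)*9 = (3 - 29)*9 = -26*9 = -234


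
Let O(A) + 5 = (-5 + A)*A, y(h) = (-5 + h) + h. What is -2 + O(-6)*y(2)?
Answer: -63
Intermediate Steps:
y(h) = -5 + 2*h
O(A) = -5 + A*(-5 + A) (O(A) = -5 + (-5 + A)*A = -5 + A*(-5 + A))
-2 + O(-6)*y(2) = -2 + (-5 + (-6)² - 5*(-6))*(-5 + 2*2) = -2 + (-5 + 36 + 30)*(-5 + 4) = -2 + 61*(-1) = -2 - 61 = -63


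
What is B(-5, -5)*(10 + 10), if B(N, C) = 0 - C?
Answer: 100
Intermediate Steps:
B(N, C) = -C
B(-5, -5)*(10 + 10) = (-1*(-5))*(10 + 10) = 5*20 = 100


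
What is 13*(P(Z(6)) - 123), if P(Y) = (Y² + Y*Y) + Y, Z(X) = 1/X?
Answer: -14365/9 ≈ -1596.1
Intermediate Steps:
P(Y) = Y + 2*Y² (P(Y) = (Y² + Y²) + Y = 2*Y² + Y = Y + 2*Y²)
13*(P(Z(6)) - 123) = 13*((1 + 2/6)/6 - 123) = 13*((1 + 2*(⅙))/6 - 123) = 13*((1 + ⅓)/6 - 123) = 13*((⅙)*(4/3) - 123) = 13*(2/9 - 123) = 13*(-1105/9) = -14365/9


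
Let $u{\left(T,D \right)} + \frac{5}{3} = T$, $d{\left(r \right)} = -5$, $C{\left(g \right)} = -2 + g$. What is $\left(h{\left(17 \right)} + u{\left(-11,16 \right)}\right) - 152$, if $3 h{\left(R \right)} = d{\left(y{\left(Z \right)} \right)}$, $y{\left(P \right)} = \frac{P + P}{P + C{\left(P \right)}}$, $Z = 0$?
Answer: $- \frac{499}{3} \approx -166.33$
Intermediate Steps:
$y{\left(P \right)} = \frac{2 P}{-2 + 2 P}$ ($y{\left(P \right)} = \frac{P + P}{P + \left(-2 + P\right)} = \frac{2 P}{-2 + 2 P}$)
$h{\left(R \right)} = - \frac{5}{3}$ ($h{\left(R \right)} = \frac{1}{3} \left(-5\right) = - \frac{5}{3}$)
$u{\left(T,D \right)} = - \frac{5}{3} + T$
$\left(h{\left(17 \right)} + u{\left(-11,16 \right)}\right) - 152 = \left(- \frac{5}{3} - \frac{38}{3}\right) - 152 = - \frac{43}{3} - 152 = - \frac{499}{3}$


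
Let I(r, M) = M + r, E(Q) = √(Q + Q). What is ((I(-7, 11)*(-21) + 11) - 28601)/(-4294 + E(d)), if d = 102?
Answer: 30781539/4609558 + 14337*√51/4609558 ≈ 6.7000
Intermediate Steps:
E(Q) = √2*√Q (E(Q) = √(2*Q) = √2*√Q)
((I(-7, 11)*(-21) + 11) - 28601)/(-4294 + E(d)) = (((11 - 7)*(-21) + 11) - 28601)/(-4294 + √2*√102) = ((4*(-21) + 11) - 28601)/(-4294 + 2*√51) = ((-84 + 11) - 28601)/(-4294 + 2*√51) = (-73 - 28601)/(-4294 + 2*√51) = -28674/(-4294 + 2*√51)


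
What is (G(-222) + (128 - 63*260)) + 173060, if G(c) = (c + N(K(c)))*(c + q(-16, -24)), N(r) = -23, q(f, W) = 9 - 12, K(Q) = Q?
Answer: 211933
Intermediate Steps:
q(f, W) = -3
G(c) = (-23 + c)*(-3 + c) (G(c) = (c - 23)*(c - 3) = (-23 + c)*(-3 + c))
(G(-222) + (128 - 63*260)) + 173060 = ((69 + (-222)² - 26*(-222)) + (128 - 63*260)) + 173060 = ((69 + 49284 + 5772) + (128 - 16380)) + 173060 = (55125 - 16252) + 173060 = 38873 + 173060 = 211933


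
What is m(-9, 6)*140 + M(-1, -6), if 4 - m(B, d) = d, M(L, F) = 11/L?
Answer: -291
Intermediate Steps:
m(B, d) = 4 - d
m(-9, 6)*140 + M(-1, -6) = (4 - 1*6)*140 + 11/(-1) = (4 - 6)*140 + 11*(-1) = -2*140 - 11 = -280 - 11 = -291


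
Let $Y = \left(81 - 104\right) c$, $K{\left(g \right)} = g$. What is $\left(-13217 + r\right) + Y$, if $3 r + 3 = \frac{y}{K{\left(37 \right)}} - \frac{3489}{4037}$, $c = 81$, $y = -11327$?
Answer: $- \frac{6803757859}{448107} \approx -15183.0$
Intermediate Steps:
$r = - \frac{46304299}{448107}$ ($r = -1 + \frac{- \frac{11327}{37} - \frac{3489}{4037}}{3} = -1 + \frac{1}{3} \left(- \frac{45856192}{149369}\right) = -1 - \frac{45856192}{448107} = - \frac{46304299}{448107} \approx -103.33$)
$Y = -1863$ ($Y = \left(81 - 104\right) 81 = \left(-23\right) 81 = -1863$)
$\left(-13217 + r\right) + Y = \left(-13217 - \frac{46304299}{448107}\right) - 1863 = - \frac{5968934518}{448107} - 1863 = - \frac{6803757859}{448107}$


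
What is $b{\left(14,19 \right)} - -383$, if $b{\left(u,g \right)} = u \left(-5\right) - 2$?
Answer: $311$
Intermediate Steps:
$b{\left(u,g \right)} = -2 - 5 u$ ($b{\left(u,g \right)} = - 5 u - 2 = -2 - 5 u$)
$b{\left(14,19 \right)} - -383 = \left(-2 - 70\right) - -383 = \left(-2 - 70\right) + 383 = -72 + 383 = 311$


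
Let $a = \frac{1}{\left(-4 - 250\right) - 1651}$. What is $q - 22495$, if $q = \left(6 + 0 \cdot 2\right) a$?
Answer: $- \frac{14284327}{635} \approx -22495.0$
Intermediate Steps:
$a = - \frac{1}{1905}$ ($a = \frac{1}{\left(-4 - 250\right) - 1651} = \frac{1}{-254 - 1651} = \frac{1}{-1905} = - \frac{1}{1905} \approx -0.00052493$)
$q = - \frac{2}{635}$ ($q = \left(6 + 0 \cdot 2\right) \left(- \frac{1}{1905}\right) = \left(6 + 0\right) \left(- \frac{1}{1905}\right) = 6 \left(- \frac{1}{1905}\right) = - \frac{2}{635} \approx -0.0031496$)
$q - 22495 = - \frac{2}{635} - 22495 = - \frac{14284327}{635}$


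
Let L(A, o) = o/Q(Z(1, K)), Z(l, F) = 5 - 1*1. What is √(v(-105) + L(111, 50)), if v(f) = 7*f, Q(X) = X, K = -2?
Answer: 17*I*√10/2 ≈ 26.879*I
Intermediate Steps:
Z(l, F) = 4 (Z(l, F) = 5 - 1 = 4)
L(A, o) = o/4
√(v(-105) + L(111, 50)) = √(7*(-105) + (¼)*50) = √(-735 + 25/2) = √(-1445/2) = 17*I*√10/2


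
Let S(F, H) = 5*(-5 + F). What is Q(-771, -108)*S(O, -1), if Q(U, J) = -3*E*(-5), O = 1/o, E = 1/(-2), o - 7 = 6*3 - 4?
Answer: 1300/7 ≈ 185.71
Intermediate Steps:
o = 21 (o = 7 + (6*3 - 4) = 7 + (18 - 4) = 7 + 14 = 21)
E = -1/2 (E = 1*(-1/2) = -1/2 ≈ -0.50000)
O = 1/21 ≈ 0.047619
Q(U, J) = -15/2 (Q(U, J) = -3*(-1/2)*(-5) = (3/2)*(-5) = -15/2)
S(F, H) = -25 + 5*F
Q(-771, -108)*S(O, -1) = -15*(-25 + 5*(1/21))/2 = -15*(-25 + 5/21)/2 = -15/2*(-520/21) = 1300/7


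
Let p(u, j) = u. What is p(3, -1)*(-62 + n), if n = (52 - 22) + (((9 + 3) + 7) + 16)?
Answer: 9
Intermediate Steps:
n = 65 (n = 30 + ((12 + 7) + 16) = 30 + (19 + 16) = 30 + 35 = 65)
p(3, -1)*(-62 + n) = 3*(-62 + 65) = 3*3 = 9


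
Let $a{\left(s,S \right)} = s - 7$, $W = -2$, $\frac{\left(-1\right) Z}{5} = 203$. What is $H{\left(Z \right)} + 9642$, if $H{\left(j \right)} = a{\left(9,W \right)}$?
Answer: $9644$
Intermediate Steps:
$Z = -1015$ ($Z = \left(-5\right) 203 = -1015$)
$a{\left(s,S \right)} = -7 + s$ ($a{\left(s,S \right)} = s - 7 = -7 + s$)
$H{\left(j \right)} = 2$ ($H{\left(j \right)} = -7 + 9 = 2$)
$H{\left(Z \right)} + 9642 = 2 + 9642 = 9644$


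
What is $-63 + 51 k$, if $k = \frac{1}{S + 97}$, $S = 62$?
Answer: $- \frac{3322}{53} \approx -62.679$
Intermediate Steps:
$k = \frac{1}{159}$ ($k = \frac{1}{62 + 97} = \frac{1}{159} \approx 0.0062893$)
$-63 + 51 k = -63 + 51 \cdot \frac{1}{159} = -63 + \frac{17}{53} = - \frac{3322}{53}$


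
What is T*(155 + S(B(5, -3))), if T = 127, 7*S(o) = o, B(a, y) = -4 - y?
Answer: 137668/7 ≈ 19667.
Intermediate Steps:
S(o) = o/7
T*(155 + S(B(5, -3))) = 127*(155 + (-4 - 1*(-3))/7) = 127*(155 + (-4 + 3)/7) = 127*(155 + (⅐)*(-1)) = 127*(155 - ⅐) = 127*(1084/7) = 137668/7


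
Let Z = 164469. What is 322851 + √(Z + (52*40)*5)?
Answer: 322851 + √174869 ≈ 3.2327e+5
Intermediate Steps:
322851 + √(Z + (52*40)*5) = 322851 + √(164469 + (52*40)*5) = 322851 + √(164469 + 2080*5) = 322851 + √(164469 + 10400) = 322851 + √174869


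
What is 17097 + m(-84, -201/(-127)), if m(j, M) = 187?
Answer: 17284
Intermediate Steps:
17097 + m(-84, -201/(-127)) = 17097 + 187 = 17284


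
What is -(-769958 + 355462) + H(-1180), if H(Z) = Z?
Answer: 413316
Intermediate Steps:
-(-769958 + 355462) + H(-1180) = -(-769958 + 355462) - 1180 = -1*(-414496) - 1180 = 414496 - 1180 = 413316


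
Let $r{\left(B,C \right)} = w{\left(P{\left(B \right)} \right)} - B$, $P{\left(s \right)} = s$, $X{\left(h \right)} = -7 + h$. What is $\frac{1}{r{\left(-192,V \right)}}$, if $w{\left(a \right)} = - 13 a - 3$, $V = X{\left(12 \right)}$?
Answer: $\frac{1}{2685} \approx 0.00037244$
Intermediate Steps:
$V = 5$ ($V = -7 + 12 = 5$)
$w{\left(a \right)} = -3 - 13 a$
$r{\left(B,C \right)} = -3 - 14 B$ ($r{\left(B,C \right)} = \left(-3 - 13 B\right) - B = -3 - 14 B$)
$\frac{1}{r{\left(-192,V \right)}} = \frac{1}{-3 - -2688} = \frac{1}{-3 + 2688} = \frac{1}{2685}$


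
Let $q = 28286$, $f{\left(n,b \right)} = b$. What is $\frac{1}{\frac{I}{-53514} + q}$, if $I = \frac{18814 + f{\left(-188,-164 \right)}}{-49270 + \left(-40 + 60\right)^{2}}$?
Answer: $\frac{261522918}{7397437260413} \approx 3.5353 \cdot 10^{-5}$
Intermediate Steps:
$I = - \frac{1865}{4887}$ ($I = \frac{18814 - 164}{-49270 + \left(-40 + 60\right)^{2}} = \frac{18650}{-49270 + 20^{2}} = \frac{18650}{-49270 + 400} = \frac{18650}{-48870} = 18650 \left(- \frac{1}{48870}\right) = - \frac{1865}{4887} \approx -0.38162$)
$\frac{1}{\frac{I}{-53514} + q} = \frac{1}{- \frac{1865}{4887 \left(-53514\right)} + 28286} = \frac{1}{\left(- \frac{1865}{4887}\right) \left(- \frac{1}{53514}\right) + 28286} = \frac{1}{\frac{1865}{261522918} + 28286} = \frac{1}{\frac{7397437260413}{261522918}} = \frac{261522918}{7397437260413}$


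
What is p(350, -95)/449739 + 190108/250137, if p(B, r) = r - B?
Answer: 9487518983/12499596027 ≈ 0.75903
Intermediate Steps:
p(350, -95)/449739 + 190108/250137 = (-95 - 1*350)/449739 + 190108/250137 = (-95 - 350)*(1/449739) + 190108*(1/250137) = -445*1/449739 + 190108/250137 = -445/449739 + 190108/250137 = 9487518983/12499596027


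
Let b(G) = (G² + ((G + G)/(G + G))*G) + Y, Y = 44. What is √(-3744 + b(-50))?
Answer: 25*I*√2 ≈ 35.355*I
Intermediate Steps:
b(G) = 44 + G + G² (b(G) = (G² + ((G + G)/(G + G))*G) + 44 = (G² + ((2*G)/((2*G)))*G) + 44 = (G² + ((2*G)*(1/(2*G)))*G) + 44 = (G² + 1*G) + 44 = (G² + G) + 44 = (G + G²) + 44 = 44 + G + G²)
√(-3744 + b(-50)) = √(-3744 + (44 - 50 + (-50)²)) = √(-3744 + (44 - 50 + 2500)) = √(-3744 + 2494) = √(-1250) = 25*I*√2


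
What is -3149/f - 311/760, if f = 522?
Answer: -1277791/198360 ≈ -6.4418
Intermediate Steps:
-3149/f - 311/760 = -3149/522 - 311/760 = -1277791/198360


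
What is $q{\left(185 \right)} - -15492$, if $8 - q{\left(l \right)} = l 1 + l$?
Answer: $15130$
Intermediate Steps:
$q{\left(l \right)} = 8 - 2 l$ ($q{\left(l \right)} = 8 - \left(l 1 + l\right) = 8 - \left(l + l\right) = 8 - 2 l$)
$q{\left(185 \right)} - -15492 = \left(8 - 370\right) - -15492 = \left(8 - 370\right) + 15492 = -362 + 15492 = 15130$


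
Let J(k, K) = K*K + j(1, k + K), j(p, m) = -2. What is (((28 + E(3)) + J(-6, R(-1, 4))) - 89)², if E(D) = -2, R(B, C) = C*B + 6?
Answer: 3721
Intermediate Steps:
R(B, C) = 6 + B*C (R(B, C) = B*C + 6 = 6 + B*C)
J(k, K) = -2 + K² (J(k, K) = K*K - 2 = K² - 2 = -2 + K²)
(((28 + E(3)) + J(-6, R(-1, 4))) - 89)² = (((28 - 2) + (-2 + (6 - 1*4)²)) - 89)² = ((26 + (-2 + (6 - 4)²)) - 89)² = ((26 + (-2 + 2²)) - 89)² = ((26 + (-2 + 4)) - 89)² = ((26 + 2) - 89)² = (28 - 89)² = (-61)² = 3721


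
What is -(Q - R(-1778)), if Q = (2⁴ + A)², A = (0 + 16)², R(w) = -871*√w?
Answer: -73984 - 871*I*√1778 ≈ -73984.0 - 36727.0*I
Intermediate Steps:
A = 256 (A = 16² = 256)
Q = 73984 (Q = (2⁴ + 256)² = (16 + 256)² = 272² = 73984)
-(Q - R(-1778)) = -(73984 - (-871)*√(-1778)) = -(73984 - (-871)*I*√1778) = -(73984 + 871*I*√1778) = -73984 - 871*I*√1778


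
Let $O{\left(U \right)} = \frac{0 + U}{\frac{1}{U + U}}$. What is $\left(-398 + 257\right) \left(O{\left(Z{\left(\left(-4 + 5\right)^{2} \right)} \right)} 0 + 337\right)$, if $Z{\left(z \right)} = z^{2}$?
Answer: $-47517$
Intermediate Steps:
$O{\left(U \right)} = 2 U^{2}$ ($O{\left(U \right)} = \frac{U}{\frac{1}{2 U}} = \frac{U}{\frac{1}{2} \frac{1}{U}} = U 2 U = 2 U^{2}$)
$\left(-398 + 257\right) \left(O{\left(Z{\left(\left(-4 + 5\right)^{2} \right)} \right)} 0 + 337\right) = \left(-398 + 257\right) \left(2 \left(\left(\left(-4 + 5\right)^{2}\right)^{2}\right)^{2} \cdot 0 + 337\right) = - 141 \left(2 \left(\left(1^{2}\right)^{2}\right)^{2} \cdot 0 + 337\right) = - 141 \left(2 \left(1^{2}\right)^{2} \cdot 0 + 337\right) = - 141 \left(2 \cdot 1^{2} \cdot 0 + 337\right) = - 141 \left(2 \cdot 1 \cdot 0 + 337\right) = - 141 \left(2 \cdot 0 + 337\right) = - 141 \left(0 + 337\right) = \left(-141\right) 337 = -47517$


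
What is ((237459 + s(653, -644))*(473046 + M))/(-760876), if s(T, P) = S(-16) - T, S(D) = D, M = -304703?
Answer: -19930969485/380438 ≈ -52390.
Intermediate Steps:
s(T, P) = -16 - T
((237459 + s(653, -644))*(473046 + M))/(-760876) = ((237459 + (-16 - 1*653))*(473046 - 304703))/(-760876) = ((237459 + (-16 - 653))*168343)*(-1/760876) = ((237459 - 669)*168343)*(-1/760876) = (236790*168343)*(-1/760876) = 39861938970*(-1/760876) = -19930969485/380438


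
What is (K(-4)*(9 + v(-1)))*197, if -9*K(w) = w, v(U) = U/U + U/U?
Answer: 8668/9 ≈ 963.11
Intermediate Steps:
v(U) = 2 (v(U) = 1 + 1 = 2)
K(w) = -w/9
(K(-4)*(9 + v(-1)))*197 = ((-⅑*(-4))*(9 + 2))*197 = ((4/9)*11)*197 = (44/9)*197 = 8668/9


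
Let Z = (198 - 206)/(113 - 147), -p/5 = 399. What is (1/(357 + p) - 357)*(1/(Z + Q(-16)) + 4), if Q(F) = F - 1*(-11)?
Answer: -179523469/132678 ≈ -1353.1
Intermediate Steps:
p = -1995 (p = -5*399 = -1995)
Z = 4/17 (Z = -8/(-34) = -8*(-1/34) = 4/17 ≈ 0.23529)
Q(F) = 11 + F (Q(F) = F + 11 = 11 + F)
(1/(357 + p) - 357)*(1/(Z + Q(-16)) + 4) = (1/(357 - 1995) - 357)*(1/(4/17 + (11 - 16)) + 4) = (1/(-1638) - 357)*(1/(4/17 - 5) + 4) = (-1/1638 - 357)*(1/(-81/17) + 4) = -584767*(-17/81 + 4)/1638 = -584767/1638*307/81 = -179523469/132678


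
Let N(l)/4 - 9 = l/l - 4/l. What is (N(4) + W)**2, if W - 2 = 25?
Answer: 3969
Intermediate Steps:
W = 27 (W = 2 + 25 = 27)
N(l) = 40 - 16/l (N(l) = 36 + 4*(l/l - 4/l) = 36 + 4*(1 - 4/l) = 36 + (4 - 16/l) = 40 - 16/l)
(N(4) + W)**2 = ((40 - 16/4) + 27)**2 = ((40 - 16*1/4) + 27)**2 = ((40 - 4) + 27)**2 = (36 + 27)**2 = 63**2 = 3969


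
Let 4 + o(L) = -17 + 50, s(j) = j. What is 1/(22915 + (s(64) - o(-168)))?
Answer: 1/22950 ≈ 4.3573e-5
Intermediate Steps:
o(L) = 29 (o(L) = -4 + (-17 + 50) = -4 + 33 = 29)
1/(22915 + (s(64) - o(-168))) = 1/(22915 + (64 - 1*29)) = 1/(22915 + (64 - 29)) = 1/(22915 + 35) = 1/22950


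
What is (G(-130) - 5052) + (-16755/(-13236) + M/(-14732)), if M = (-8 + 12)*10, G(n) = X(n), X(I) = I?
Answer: -84183844637/16249396 ≈ -5180.7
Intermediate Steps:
G(n) = n
M = 40 (M = 4*10 = 40)
(G(-130) - 5052) + (-16755/(-13236) + M/(-14732)) = (-130 - 5052) + (-16755/(-13236) + 40/(-14732)) = -5182 + (-16755*(-1/13236) + 40*(-1/14732)) = -5182 + (5585/4412 - 10/3683) = -5182 + 20525435/16249396 = -84183844637/16249396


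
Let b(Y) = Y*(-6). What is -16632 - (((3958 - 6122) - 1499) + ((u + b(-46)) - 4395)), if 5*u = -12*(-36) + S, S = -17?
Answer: -8933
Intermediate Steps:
b(Y) = -6*Y
u = 83 (u = (-12*(-36) - 17)/5 = (432 - 17)/5 = (⅕)*415 = 83)
-16632 - (((3958 - 6122) - 1499) + ((u + b(-46)) - 4395)) = -16632 - (((3958 - 6122) - 1499) + ((83 - 6*(-46)) - 4395)) = -16632 - ((-2164 - 1499) + ((83 + 276) - 4395)) = -16632 - (-3663 + (359 - 4395)) = -16632 - (-3663 - 4036) = -16632 - 1*(-7699) = -16632 + 7699 = -8933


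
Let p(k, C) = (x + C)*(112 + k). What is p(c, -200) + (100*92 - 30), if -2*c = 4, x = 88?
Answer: -3150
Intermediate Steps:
c = -2 (c = -½*4 = -2)
p(k, C) = (88 + C)*(112 + k)
p(c, -200) + (100*92 - 30) = (9856 + 88*(-2) + 112*(-200) - 200*(-2)) + (100*92 - 30) = (9856 - 176 - 22400 + 400) + (9200 - 30) = -12320 + 9170 = -3150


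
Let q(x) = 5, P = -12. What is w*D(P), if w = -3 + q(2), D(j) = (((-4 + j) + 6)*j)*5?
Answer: 1200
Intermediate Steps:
D(j) = 5*j*(2 + j) (D(j) = ((2 + j)*j)*5 = (j*(2 + j))*5 = 5*j*(2 + j))
w = 2 (w = -3 + 5 = 2)
w*D(P) = 2*(5*(-12)*(2 - 12)) = 2*(5*(-12)*(-10)) = 2*600 = 1200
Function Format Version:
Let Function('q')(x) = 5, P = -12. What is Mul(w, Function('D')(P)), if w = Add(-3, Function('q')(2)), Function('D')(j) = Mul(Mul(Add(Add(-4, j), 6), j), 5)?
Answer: 1200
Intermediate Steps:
Function('D')(j) = Mul(5, j, Add(2, j)) (Function('D')(j) = Mul(Mul(Add(2, j), j), 5) = Mul(Mul(j, Add(2, j)), 5) = Mul(5, j, Add(2, j)))
w = 2 (w = Add(-3, 5) = 2)
Mul(w, Function('D')(P)) = Mul(2, Mul(5, -12, Add(2, -12))) = Mul(2, Mul(5, -12, -10)) = Mul(2, 600) = 1200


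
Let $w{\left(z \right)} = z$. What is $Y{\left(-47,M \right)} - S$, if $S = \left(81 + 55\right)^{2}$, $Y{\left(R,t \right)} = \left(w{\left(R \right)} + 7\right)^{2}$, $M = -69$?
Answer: $-16896$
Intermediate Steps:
$Y{\left(R,t \right)} = \left(7 + R\right)^{2}$ ($Y{\left(R,t \right)} = \left(R + 7\right)^{2} = \left(7 + R\right)^{2}$)
$S = 18496$ ($S = 136^{2} = 18496$)
$Y{\left(-47,M \right)} - S = \left(7 - 47\right)^{2} - 18496 = \left(-40\right)^{2} - 18496 = 1600 - 18496 = -16896$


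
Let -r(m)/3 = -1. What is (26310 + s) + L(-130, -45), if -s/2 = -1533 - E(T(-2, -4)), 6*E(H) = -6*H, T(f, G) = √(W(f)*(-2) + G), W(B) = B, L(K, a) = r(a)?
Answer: 29379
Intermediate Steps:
r(m) = 3 (r(m) = -3*(-1) = 3)
L(K, a) = 3
T(f, G) = √(G - 2*f) (T(f, G) = √(f*(-2) + G) = √(-2*f + G) = √(G - 2*f))
E(H) = -H (E(H) = (-6*H)/6 = -H)
s = 3066 (s = -2*(-1533 - (-1)*√(-4 - 2*(-2))) = -2*(-1533 - (-1)*√(-4 + 4)) = -2*(-1533 - (-1)*√0) = -2*(-1533 - (-1)*0) = -2*(-1533 - 1*0) = -2*(-1533 + 0) = -2*(-1533) = 3066)
(26310 + s) + L(-130, -45) = (26310 + 3066) + 3 = 29376 + 3 = 29379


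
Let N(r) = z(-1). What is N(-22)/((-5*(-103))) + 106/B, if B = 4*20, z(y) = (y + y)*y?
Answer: 1095/824 ≈ 1.3289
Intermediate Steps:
z(y) = 2*y² (z(y) = (2*y)*y = 2*y²)
N(r) = 2 (N(r) = 2*(-1)² = 2*1 = 2)
B = 80
N(-22)/((-5*(-103))) + 106/B = 2/((-5*(-103))) + 106/80 = 2/515 + 106*(1/80) = 2*(1/515) + 53/40 = 2/515 + 53/40 = 1095/824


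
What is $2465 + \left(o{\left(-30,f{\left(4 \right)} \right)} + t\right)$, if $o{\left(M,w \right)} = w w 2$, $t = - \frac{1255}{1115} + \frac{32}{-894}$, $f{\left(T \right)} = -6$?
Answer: $\frac{252774932}{99681} \approx 2535.8$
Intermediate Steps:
$t = - \frac{115765}{99681}$ ($t = \left(-1255\right) \frac{1}{1115} + 32 \left(- \frac{1}{894}\right) = - \frac{251}{223} - \frac{16}{447} = - \frac{115765}{99681} \approx -1.1614$)
$o{\left(M,w \right)} = 2 w^{2}$ ($o{\left(M,w \right)} = w^{2} \cdot 2 = 2 w^{2}$)
$2465 + \left(o{\left(-30,f{\left(4 \right)} \right)} + t\right) = 2465 - \left(\frac{115765}{99681} - 2 \left(-6\right)^{2}\right) = 2465 + \left(2 \cdot 36 - \frac{115765}{99681}\right) = 2465 + \left(72 - \frac{115765}{99681}\right) = 2465 + \frac{7061267}{99681} = \frac{252774932}{99681}$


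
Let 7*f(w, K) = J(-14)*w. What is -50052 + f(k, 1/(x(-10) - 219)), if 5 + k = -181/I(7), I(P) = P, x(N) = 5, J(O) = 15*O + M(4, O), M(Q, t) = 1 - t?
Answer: -2410428/49 ≈ -49192.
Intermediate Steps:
J(O) = 1 + 14*O (J(O) = 15*O + (1 - O) = 1 + 14*O)
k = -216/7 (k = -5 - 181/7 = -216/7 ≈ -30.857)
f(w, K) = -195*w/7 (f(w, K) = ((1 + 14*(-14))*w)/7 = ((1 - 196)*w)/7 = (-195*w)/7 = -195*w/7)
-50052 + f(k, 1/(x(-10) - 219)) = -50052 - 195/7*(-216/7) = -50052 + 42120/49 = -2410428/49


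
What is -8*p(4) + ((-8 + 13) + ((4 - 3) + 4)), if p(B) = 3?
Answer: -14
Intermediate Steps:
-8*p(4) + ((-8 + 13) + ((4 - 3) + 4)) = -8*3 + ((-8 + 13) + ((4 - 3) + 4)) = -24 + (5 + (1 + 4)) = -24 + (5 + 5) = -24 + 10 = -14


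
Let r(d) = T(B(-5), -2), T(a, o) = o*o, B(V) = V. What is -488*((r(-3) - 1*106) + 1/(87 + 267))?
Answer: 8810108/177 ≈ 49775.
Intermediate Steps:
T(a, o) = o²
r(d) = 4 (r(d) = (-2)² = 4)
-488*((r(-3) - 1*106) + 1/(87 + 267)) = -488*((4 - 1*106) + 1/(87 + 267)) = -488*((4 - 106) + 1/354) = -488*(-102 + 1/354) = -488*(-36107/354) = 8810108/177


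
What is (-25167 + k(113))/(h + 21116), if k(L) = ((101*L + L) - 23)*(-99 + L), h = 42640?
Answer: 135875/63756 ≈ 2.1312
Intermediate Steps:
k(L) = (-99 + L)*(-23 + 102*L) (k(L) = (102*L - 23)*(-99 + L) = (-23 + 102*L)*(-99 + L) = (-99 + L)*(-23 + 102*L))
(-25167 + k(113))/(h + 21116) = (-25167 + (2277 - 10121*113 + 102*113²))/(42640 + 21116) = (-25167 + (2277 - 1143673 + 102*12769))/63756 = (-25167 + (2277 - 1143673 + 1302438))*(1/63756) = (-25167 + 161042)*(1/63756) = 135875*(1/63756) = 135875/63756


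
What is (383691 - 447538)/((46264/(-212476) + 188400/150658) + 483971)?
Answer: -255477459287897/1936566249005207 ≈ -0.13192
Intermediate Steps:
(383691 - 447538)/((46264/(-212476) + 188400/150658) + 483971) = -63847/((46264*(-1/212476) + 188400*(1/150658)) + 483971) = -63847/((-11566/53119 + 94200/75329) + 483971) = -63847/(4132554586/4001401151 + 483971) = -63847/1936566249005207/4001401151 = -63847*4001401151/1936566249005207 = -255477459287897/1936566249005207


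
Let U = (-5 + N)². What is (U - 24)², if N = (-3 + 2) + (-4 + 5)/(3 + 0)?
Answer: 5329/81 ≈ 65.790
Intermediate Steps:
N = -⅔ (N = -1 + 1/3 = -1 + 1*(⅓) = -1 + ⅓ = -⅔ ≈ -0.66667)
U = 289/9 (U = (-5 - ⅔)² = (-17/3)² = 289/9 ≈ 32.111)
(U - 24)² = (289/9 - 24)² = (73/9)² = 5329/81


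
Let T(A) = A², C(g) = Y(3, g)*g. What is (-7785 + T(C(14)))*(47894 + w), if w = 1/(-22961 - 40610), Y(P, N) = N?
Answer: 93261270627463/63571 ≈ 1.4670e+9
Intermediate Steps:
C(g) = g² (C(g) = g*g = g²)
w = -1/63571 (w = 1/(-63571) = -1/63571 ≈ -1.5730e-5)
(-7785 + T(C(14)))*(47894 + w) = (-7785 + (14²)²)*(47894 - 1/63571) = (-7785 + 196²)*(3044669473/63571) = (-7785 + 38416)*(3044669473/63571) = 30631*(3044669473/63571) = 93261270627463/63571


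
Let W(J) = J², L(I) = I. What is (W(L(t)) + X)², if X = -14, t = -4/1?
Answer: 4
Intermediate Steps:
t = -4 (t = -4*1 = -4)
(W(L(t)) + X)² = ((-4)² - 14)² = (16 - 14)² = 2² = 4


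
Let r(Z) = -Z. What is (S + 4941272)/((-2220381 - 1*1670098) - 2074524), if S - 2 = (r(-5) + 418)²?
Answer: -465473/542273 ≈ -0.85837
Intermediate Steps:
S = 178931 (S = 2 + (-1*(-5) + 418)² = 2 + (5 + 418)² = 2 + 423² = 2 + 178929 = 178931)
(S + 4941272)/((-2220381 - 1*1670098) - 2074524) = (178931 + 4941272)/((-2220381 - 1*1670098) - 2074524) = 5120203/((-2220381 - 1670098) - 2074524) = 5120203/(-3890479 - 2074524) = 5120203/(-5965003) = 5120203*(-1/5965003) = -465473/542273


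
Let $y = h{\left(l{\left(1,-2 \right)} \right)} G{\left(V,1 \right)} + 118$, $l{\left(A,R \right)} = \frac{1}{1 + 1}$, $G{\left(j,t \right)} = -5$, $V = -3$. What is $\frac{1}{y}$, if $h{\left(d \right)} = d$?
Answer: $\frac{2}{231} \approx 0.008658$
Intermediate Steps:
$l{\left(A,R \right)} = \frac{1}{2}$
$y = \frac{231}{2}$ ($y = \frac{1}{2} \left(-5\right) + 118 = - \frac{5}{2} + 118 = \frac{231}{2} \approx 115.5$)
$\frac{1}{y} = \frac{1}{\frac{231}{2}} = \frac{2}{231}$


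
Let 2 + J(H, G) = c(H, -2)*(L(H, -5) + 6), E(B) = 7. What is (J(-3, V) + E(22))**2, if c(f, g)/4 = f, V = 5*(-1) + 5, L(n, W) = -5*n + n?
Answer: 44521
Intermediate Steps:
L(n, W) = -4*n
V = 0 (V = -5 + 5 = 0)
c(f, g) = 4*f
J(H, G) = -2 + 4*H*(6 - 4*H) (J(H, G) = -2 + (4*H)*(-4*H + 6) = -2 + (4*H)*(6 - 4*H) = -2 + 4*H*(6 - 4*H))
(J(-3, V) + E(22))**2 = ((-2 - 16*(-3)**2 + 24*(-3)) + 7)**2 = ((-2 - 16*9 - 72) + 7)**2 = ((-2 - 144 - 72) + 7)**2 = (-218 + 7)**2 = (-211)**2 = 44521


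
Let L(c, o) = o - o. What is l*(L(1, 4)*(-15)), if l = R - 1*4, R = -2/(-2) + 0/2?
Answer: 0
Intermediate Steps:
R = 1 (R = -2*(-½) + 0*(½) = 1 + 0 = 1)
L(c, o) = 0
l = -3 (l = 1 - 1*4 = 1 - 4 = -3)
l*(L(1, 4)*(-15)) = -0*(-15) = -3*0 = 0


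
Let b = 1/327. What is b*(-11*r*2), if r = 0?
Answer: 0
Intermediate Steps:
b = 1/327 ≈ 0.0030581
b*(-11*r*2) = (-11*0*2)/327 = (0*2)/327 = (1/327)*0 = 0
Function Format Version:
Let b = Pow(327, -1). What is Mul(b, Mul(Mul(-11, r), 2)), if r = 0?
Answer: 0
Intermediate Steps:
b = Rational(1, 327) ≈ 0.0030581
Mul(b, Mul(Mul(-11, r), 2)) = Mul(Rational(1, 327), Mul(Mul(-11, 0), 2)) = Mul(Rational(1, 327), Mul(0, 2)) = Mul(Rational(1, 327), 0) = 0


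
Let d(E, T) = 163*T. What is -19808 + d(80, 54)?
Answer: -11006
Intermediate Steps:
-19808 + d(80, 54) = -19808 + 163*54 = -19808 + 8802 = -11006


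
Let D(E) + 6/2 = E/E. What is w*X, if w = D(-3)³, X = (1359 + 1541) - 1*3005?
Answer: 840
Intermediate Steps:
D(E) = -2 (D(E) = -3 + E/E = -3 + 1 = -2)
X = -105 (X = 2900 - 3005 = -105)
w = -8 (w = (-2)³ = -8)
w*X = -8*(-105) = 840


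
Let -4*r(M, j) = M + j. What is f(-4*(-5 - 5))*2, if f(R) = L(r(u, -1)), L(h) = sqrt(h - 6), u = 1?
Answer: 2*I*sqrt(6) ≈ 4.899*I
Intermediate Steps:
r(M, j) = -M/4 - j/4 (r(M, j) = -(M + j)/4 = -M/4 - j/4)
L(h) = sqrt(-6 + h)
f(R) = I*sqrt(6) (f(R) = sqrt(-6 + (-1/4*1 - 1/4*(-1))) = sqrt(-6 + (-1/4 + 1/4)) = sqrt(-6 + 0) = sqrt(-6) = I*sqrt(6))
f(-4*(-5 - 5))*2 = (I*sqrt(6))*2 = 2*I*sqrt(6)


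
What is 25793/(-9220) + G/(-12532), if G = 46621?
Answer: -94135437/14443130 ≈ -6.5177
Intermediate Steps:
25793/(-9220) + G/(-12532) = 25793/(-9220) + 46621/(-12532) = 25793*(-1/9220) + 46621*(-1/12532) = -25793/9220 - 46621/12532 = -94135437/14443130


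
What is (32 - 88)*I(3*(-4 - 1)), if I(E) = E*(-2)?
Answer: -1680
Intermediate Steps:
I(E) = -2*E
(32 - 88)*I(3*(-4 - 1)) = (32 - 88)*(-6*(-4 - 1)) = -(-112)*3*(-5) = -(-112)*(-15) = -56*30 = -1680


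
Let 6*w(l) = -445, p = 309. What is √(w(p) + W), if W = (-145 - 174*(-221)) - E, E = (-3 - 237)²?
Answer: I*√697146/6 ≈ 139.16*I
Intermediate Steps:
w(l) = -445/6 (w(l) = (⅙)*(-445) = -445/6)
E = 57600 (E = (-240)² = 57600)
W = -19291 (W = (-145 - 174*(-221)) - 1*57600 = (-145 + 38454) - 57600 = 38309 - 57600 = -19291)
√(w(p) + W) = √(-445/6 - 19291) = √(-116191/6) = I*√697146/6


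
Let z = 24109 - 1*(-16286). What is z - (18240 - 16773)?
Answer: 38928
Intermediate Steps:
z = 40395 (z = 24109 + 16286 = 40395)
z - (18240 - 16773) = 40395 - (18240 - 16773) = 40395 - 1*1467 = 40395 - 1467 = 38928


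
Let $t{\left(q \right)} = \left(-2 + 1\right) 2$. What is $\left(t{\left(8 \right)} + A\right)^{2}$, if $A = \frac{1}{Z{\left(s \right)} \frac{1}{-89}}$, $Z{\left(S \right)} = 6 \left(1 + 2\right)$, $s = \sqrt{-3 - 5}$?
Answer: $\frac{15625}{324} \approx 48.225$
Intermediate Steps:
$s = 2 i \sqrt{2}$ ($s = \sqrt{-8} = 2 i \sqrt{2} \approx 2.8284 i$)
$Z{\left(S \right)} = 18$ ($Z{\left(S \right)} = 6 \cdot 3 = 18$)
$t{\left(q \right)} = -2$ ($t{\left(q \right)} = \left(-1\right) 2 = -2$)
$A = - \frac{89}{18}$ ($A = \frac{1}{18 \frac{1}{-89}} = \frac{1}{18 \left(- \frac{1}{89}\right)} = \frac{1}{- \frac{18}{89}} = - \frac{89}{18} \approx -4.9444$)
$\left(t{\left(8 \right)} + A\right)^{2} = \left(-2 - \frac{89}{18}\right)^{2} = \left(- \frac{125}{18}\right)^{2} = \frac{15625}{324}$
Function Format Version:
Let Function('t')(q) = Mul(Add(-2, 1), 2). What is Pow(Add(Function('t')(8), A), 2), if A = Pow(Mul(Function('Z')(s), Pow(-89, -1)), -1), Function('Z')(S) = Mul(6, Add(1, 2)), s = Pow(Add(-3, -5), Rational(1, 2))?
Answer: Rational(15625, 324) ≈ 48.225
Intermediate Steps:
s = Mul(2, I, Pow(2, Rational(1, 2))) (s = Pow(-8, Rational(1, 2)) = Mul(2, I, Pow(2, Rational(1, 2))) ≈ Mul(2.8284, I))
Function('Z')(S) = 18 (Function('Z')(S) = Mul(6, 3) = 18)
Function('t')(q) = -2 (Function('t')(q) = Mul(-1, 2) = -2)
A = Rational(-89, 18) (A = Pow(Mul(18, Pow(-89, -1)), -1) = Pow(Mul(18, Rational(-1, 89)), -1) = Pow(Rational(-18, 89), -1) = Rational(-89, 18) ≈ -4.9444)
Pow(Add(Function('t')(8), A), 2) = Pow(Add(-2, Rational(-89, 18)), 2) = Pow(Rational(-125, 18), 2) = Rational(15625, 324)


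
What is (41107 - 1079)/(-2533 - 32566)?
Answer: -40028/35099 ≈ -1.1404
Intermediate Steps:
(41107 - 1079)/(-2533 - 32566) = 40028/(-35099) = 40028*(-1/35099) = -40028/35099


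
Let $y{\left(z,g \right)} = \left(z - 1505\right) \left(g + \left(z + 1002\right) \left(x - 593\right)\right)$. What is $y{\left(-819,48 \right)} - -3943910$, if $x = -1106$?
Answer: $726403466$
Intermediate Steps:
$y{\left(z,g \right)} = \left(-1505 + z\right) \left(-1702398 + g - 1699 z\right)$ ($y{\left(z,g \right)} = \left(z - 1505\right) \left(g + \left(z + 1002\right) \left(-1106 - 593\right)\right) = \left(-1505 + z\right) \left(g + \left(1002 + z\right) \left(-1699\right)\right) = \left(-1505 + z\right) \left(g - \left(1702398 + 1699 z\right)\right) = \left(-1505 + z\right) \left(-1702398 + g - 1699 z\right)$)
$y{\left(-819,48 \right)} - -3943910 = \left(2562108990 - 1699 \left(-819\right)^{2} - 72240 + 854597 \left(-819\right) + 48 \left(-819\right)\right) - -3943910 = \left(2562108990 - 1139622939 - 72240 - 699914943 - 39312\right) + 3943910 = 722459556 + 3943910 = 726403466$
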